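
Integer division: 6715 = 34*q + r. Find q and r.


6715 = 34 * 197 + 17
Check: 6698 + 17 = 6715

q = 197, r = 17


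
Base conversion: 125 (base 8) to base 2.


125 (base 8) = 85 (decimal)
85 (decimal) = 1010101 (base 2)


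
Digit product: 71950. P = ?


7 × 1 × 9 × 5 × 0 = 0


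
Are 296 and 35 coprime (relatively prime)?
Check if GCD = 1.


Euclidean algorithm:
296 = 8 * 35 + 16
35 = 2 * 16 + 3
16 = 5 * 3 + 1
3 = 3 * 1 + 0
GCD(296, 35) = 1

Yes, coprime (GCD = 1)


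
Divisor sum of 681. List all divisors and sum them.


Divisors of 681: 1, 3, 227, 681
Sum = 1 + 3 + 227 + 681 = 912

σ(681) = 912


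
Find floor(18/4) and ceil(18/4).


18/4 = 4.5000
floor = 4
ceil = 5

floor = 4, ceil = 5


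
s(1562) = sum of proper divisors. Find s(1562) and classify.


Proper divisors: 1, 2, 11, 22, 71, 142, 781
Sum = 1 + 2 + 11 + 22 + 71 + 142 + 781 = 1030
1030 < 1562 → deficient

s(1562) = 1030 (deficient)


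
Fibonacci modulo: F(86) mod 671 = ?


F(k) mod 671 for k=1..86:
1, 1, 2, 3, 5, 8, 13, 21, 34, 55, 89, 144, 233, 377, 610, 316, 255, 571, 155, 55, 210, 265, 475, 69, 544, 613, 486, 428, 243, 0, 243, 243, 486, 58, 544, 602, 475, 406, 210, 616, 155, 100, 255, 355, 610, 294, 233, 527, 89, 616, 34, 650, 13, 663, 5, 668, 2, 670, 1, 0, 1, 1, 2, 3, 5, 8, 13, 21, 34, 55, 89, 144, 233, 377, 610, 316, 255, 571, 155, 55, 210, 265, 475, 69, 544, 613
F(86) mod 671 = 613


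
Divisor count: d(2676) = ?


2676 = 2^2 × 3^1 × 223^1
d(2676) = (2+1) × (1+1) × (1+1) = 12

12 divisors


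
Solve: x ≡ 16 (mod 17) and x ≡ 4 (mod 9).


M = 17*9 = 153
M1 = M/17 = 9, M2 = M/9 = 17
M1^(-1) mod 17 = 2, M2^(-1) mod 9 = 8
x = 16*9*2 + 4*17*8 = 832
832 mod 153 = 67
Check: 67 mod 17 = 16 ✓, 67 mod 9 = 4 ✓

x ≡ 67 (mod 153)


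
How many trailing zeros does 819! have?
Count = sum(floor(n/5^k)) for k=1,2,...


floor(819/5) = 163
floor(819/25) = 32
floor(819/125) = 6
floor(819/625) = 1
Total = 202

202 trailing zeros


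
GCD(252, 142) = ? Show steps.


252 = 1 * 142 + 110
142 = 1 * 110 + 32
110 = 3 * 32 + 14
32 = 2 * 14 + 4
14 = 3 * 4 + 2
4 = 2 * 2 + 0
GCD = 2


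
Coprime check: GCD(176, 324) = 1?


Euclidean algorithm:
324 = 1 * 176 + 148
176 = 1 * 148 + 28
148 = 5 * 28 + 8
28 = 3 * 8 + 4
8 = 2 * 4 + 0
GCD(176, 324) = 4

No, not coprime (GCD = 4)


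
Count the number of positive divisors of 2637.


2637 = 3^2 × 293^1
d(2637) = (2+1) × (1+1) = 6

6 divisors


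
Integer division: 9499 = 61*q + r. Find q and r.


9499 = 61 * 155 + 44
Check: 9455 + 44 = 9499

q = 155, r = 44


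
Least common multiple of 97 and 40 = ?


GCD(97, 40) = 1
LCM = 97*40/1 = 3880/1 = 3880

LCM = 3880


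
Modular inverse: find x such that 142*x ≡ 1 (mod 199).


Use the extended Euclidean algorithm on (199, 142); each row r = 199*s + 142*t:
r=199, s=1, t=0
r=142, s=0, t=1
q=1: r=57, s=1, t=-1   [199*(1) + 142*(-1) = 57]
q=2: r=28, s=-2, t=3   [199*(-2) + 142*(3) = 28]
q=2: r=1, s=5, t=-7   [199*(5) + 142*(-7) = 1]
q=28: r=0, s=-142, t=199   [199*(-142) + 142*(199) = 0]
GCD = 1 with t = -7, so 142*(-7) ≡ 1 (mod 199)
Inverse = -7 mod 199 = 192
Check: 142 * 192 = 27264 ≡ 1 (mod 199)

142^(-1) ≡ 192 (mod 199)


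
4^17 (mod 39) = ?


4^1 mod 39 = 4
4^2 mod 39 = 16
4^3 mod 39 = 25
4^4 mod 39 = 22
4^5 mod 39 = 10
4^6 mod 39 = 1
4^7 mod 39 = 4
4^8 mod 39 = 16
4^9 mod 39 = 25
4^10 mod 39 = 22
4^11 mod 39 = 10
4^12 mod 39 = 1
4^13 mod 39 = 4
4^14 mod 39 = 16
4^15 mod 39 = 25
4^16 mod 39 = 22
4^17 mod 39 = 10


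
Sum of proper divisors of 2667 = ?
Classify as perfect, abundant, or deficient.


Proper divisors: 1, 3, 7, 21, 127, 381, 889
Sum = 1 + 3 + 7 + 21 + 127 + 381 + 889 = 1429
1429 < 2667 → deficient

s(2667) = 1429 (deficient)


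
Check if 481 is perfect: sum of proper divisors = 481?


Proper divisors of 481: 1, 13, 37
Sum = 1 + 13 + 37 = 51

No, 481 is not perfect (51 ≠ 481)


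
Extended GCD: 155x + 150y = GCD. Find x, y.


Tabular extended Euclidean (each row: r = 155*s + 150*t):
r=155, s=1, t=0
r=150, s=0, t=1
q=1: r=5, s=1, t=-1   [155*(1) + 150*(-1) = 5]
q=30: r=0, s=-30, t=31   [155*(-30) + 150*(31) = 0]
GCD = 5; from the row with r=5: x=1, y=-1
Check: 155*(1) + 150*(-1) = 155 - 150 = 5

GCD = 5, x = 1, y = -1


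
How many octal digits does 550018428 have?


550018428 in base 8 = 4062116574
Number of digits = 10

10 digits (base 8)


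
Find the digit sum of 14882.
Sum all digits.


1 + 4 + 8 + 8 + 2 = 23


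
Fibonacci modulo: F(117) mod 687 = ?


F(k) mod 687 for k=1..117:
1, 1, 2, 3, 5, 8, 13, 21, 34, 55, 89, 144, 233, 377, 610, 300, 223, 523, 59, 582, 641, 536, 490, 339, 142, 481, 623, 417, 353, 83, 436, 519, 268, 100, 368, 468, 149, 617, 79, 9, 88, 97, 185, 282, 467, 62, 529, 591, 433, 337, 83, 420, 503, 236, 52, 288, 340, 628, 281, 222, 503, 38, 541, 579, 433, 325, 71, 396, 467, 176, 643, 132, 88, 220, 308, 528, 149, 677, 139, 129, 268, 397, 665, 375, 353, 41, 394, 435, 142, 577, 32, 609, 641, 563, 517, 393, 223, 616, 152, 81, 233, 314, 547, 174, 34, 208, 242, 450, 5, 455, 460, 228, 1, 229, 230, 459, 2
F(117) mod 687 = 2


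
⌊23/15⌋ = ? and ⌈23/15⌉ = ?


23/15 = 1.5333
floor = 1
ceil = 2

floor = 1, ceil = 2


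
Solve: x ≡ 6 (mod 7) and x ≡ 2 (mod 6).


M = 7*6 = 42
M1 = M/7 = 6, M2 = M/6 = 7
M1^(-1) mod 7 = 6, M2^(-1) mod 6 = 1
x = 6*6*6 + 2*7*1 = 230
230 mod 42 = 20
Check: 20 mod 7 = 6 ✓, 20 mod 6 = 2 ✓

x ≡ 20 (mod 42)


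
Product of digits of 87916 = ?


8 × 7 × 9 × 1 × 6 = 3024


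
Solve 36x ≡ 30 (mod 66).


GCD(36, 66) = 6 divides 30
Divide: 6x ≡ 5 (mod 11)
x ≡ 10 (mod 11)


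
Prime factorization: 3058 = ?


3058 / 2 = 1529
1529 / 11 = 139
139 / 139 = 1
3058 = 2 × 11 × 139


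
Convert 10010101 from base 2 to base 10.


10010101 (base 2) = 149 (decimal)
149 (decimal) = 149 (base 10)


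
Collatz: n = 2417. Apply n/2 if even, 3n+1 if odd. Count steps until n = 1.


2417 → 7252 → 3626 → 1813 → 5440 → 2720 → 1360 → 680 → 340 → 170 → 85 → 256 → 128 → 64 → 32 → 16 → 8 → 4 → 2 → 1
Total steps = 19

19 steps


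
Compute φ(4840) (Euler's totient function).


4840 = 2^3 × 5 × 11^2
Prime factors: 2, 5, 11
φ(4840) = 4840 × (1-1/2) × (1-1/5) × (1-1/11)
= 4840 × 1/2 × 4/5 × 10/11 = 1760

φ(4840) = 1760


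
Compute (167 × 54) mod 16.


167 × 54 = 9018
9018 mod 16 = 10


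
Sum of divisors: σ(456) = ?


Divisors of 456: 1, 2, 3, 4, 6, 8, 12, 19, 24, 38, 57, 76, 114, 152, 228, 456
Sum = 1 + 2 + 3 + 4 + 6 + 8 + 12 + 19 + 24 + 38 + 57 + 76 + 114 + 152 + 228 + 456 = 1200

σ(456) = 1200


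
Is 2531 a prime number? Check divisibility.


Check divisors up to sqrt(2531) = 50.3090
No divisors found.
2531 is prime.

Yes, 2531 is prime


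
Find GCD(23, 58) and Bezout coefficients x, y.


Tabular extended Euclidean (each row: r = 23*s + 58*t):
r=23, s=1, t=0
r=58, s=0, t=1
q=0: r=23, s=1, t=0   [23*(1) + 58*(0) = 23]
q=2: r=12, s=-2, t=1   [23*(-2) + 58*(1) = 12]
q=1: r=11, s=3, t=-1   [23*(3) + 58*(-1) = 11]
q=1: r=1, s=-5, t=2   [23*(-5) + 58*(2) = 1]
q=11: r=0, s=58, t=-23   [23*(58) + 58*(-23) = 0]
GCD = 1; from the row with r=1: x=-5, y=2
Check: 23*(-5) + 58*(2) = -115 + 116 = 1

GCD = 1, x = -5, y = 2


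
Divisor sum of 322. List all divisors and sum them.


Divisors of 322: 1, 2, 7, 14, 23, 46, 161, 322
Sum = 1 + 2 + 7 + 14 + 23 + 46 + 161 + 322 = 576

σ(322) = 576


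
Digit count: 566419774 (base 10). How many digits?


566419774 has 9 digits in base 10
floor(log10(566419774)) + 1 = floor(8.7531) + 1 = 9

9 digits (base 10)


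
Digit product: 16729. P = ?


1 × 6 × 7 × 2 × 9 = 756


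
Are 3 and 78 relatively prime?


Euclidean algorithm:
78 = 26 * 3 + 0
GCD(3, 78) = 3

No, not coprime (GCD = 3)


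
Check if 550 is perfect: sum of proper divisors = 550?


Proper divisors of 550: 1, 2, 5, 10, 11, 22, 25, 50, 55, 110, 275
Sum = 1 + 2 + 5 + 10 + 11 + 22 + 25 + 50 + 55 + 110 + 275 = 566

No, 550 is not perfect (566 ≠ 550)


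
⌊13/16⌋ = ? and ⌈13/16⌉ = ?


13/16 = 0.8125
floor = 0
ceil = 1

floor = 0, ceil = 1


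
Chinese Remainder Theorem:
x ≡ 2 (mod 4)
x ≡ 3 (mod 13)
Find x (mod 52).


M = 4*13 = 52
M1 = M/4 = 13, M2 = M/13 = 4
M1^(-1) mod 4 = 1, M2^(-1) mod 13 = 10
x = 2*13*1 + 3*4*10 = 146
146 mod 52 = 42
Check: 42 mod 4 = 2 ✓, 42 mod 13 = 3 ✓

x ≡ 42 (mod 52)


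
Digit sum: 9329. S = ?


9 + 3 + 2 + 9 = 23


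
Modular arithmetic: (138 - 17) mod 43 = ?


138 - 17 = 121
121 mod 43 = 35


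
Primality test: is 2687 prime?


Check divisors up to sqrt(2687) = 51.8363
No divisors found.
2687 is prime.

Yes, 2687 is prime


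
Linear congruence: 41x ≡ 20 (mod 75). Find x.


GCD(41, 75) = 1, unique solution
a^(-1) mod 75 = 11
x = 11 * 20 mod 75 = 70

x ≡ 70 (mod 75)


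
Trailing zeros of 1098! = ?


floor(1098/5) = 219
floor(1098/25) = 43
floor(1098/125) = 8
floor(1098/625) = 1
Total = 271

271 trailing zeros


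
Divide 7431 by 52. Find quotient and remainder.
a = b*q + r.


7431 = 52 * 142 + 47
Check: 7384 + 47 = 7431

q = 142, r = 47


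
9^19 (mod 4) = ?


9^1 mod 4 = 1
9^2 mod 4 = 1
9^3 mod 4 = 1
9^4 mod 4 = 1
9^5 mod 4 = 1
9^6 mod 4 = 1
9^7 mod 4 = 1
9^8 mod 4 = 1
9^9 mod 4 = 1
9^10 mod 4 = 1
9^11 mod 4 = 1
9^12 mod 4 = 1
9^13 mod 4 = 1
9^14 mod 4 = 1
9^15 mod 4 = 1
9^16 mod 4 = 1
9^17 mod 4 = 1
9^18 mod 4 = 1
9^19 mod 4 = 1


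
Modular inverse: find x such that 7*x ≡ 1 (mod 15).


Use the extended Euclidean algorithm on (15, 7); each row r = 15*s + 7*t:
r=15, s=1, t=0
r=7, s=0, t=1
q=2: r=1, s=1, t=-2   [15*(1) + 7*(-2) = 1]
q=7: r=0, s=-7, t=15   [15*(-7) + 7*(15) = 0]
GCD = 1 with t = -2, so 7*(-2) ≡ 1 (mod 15)
Inverse = -2 mod 15 = 13
Check: 7 * 13 = 91 ≡ 1 (mod 15)

7^(-1) ≡ 13 (mod 15)


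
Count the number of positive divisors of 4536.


4536 = 2^3 × 3^4 × 7^1
d(4536) = (3+1) × (4+1) × (1+1) = 40

40 divisors


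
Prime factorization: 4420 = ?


4420 / 2 = 2210
2210 / 2 = 1105
1105 / 5 = 221
221 / 13 = 17
17 / 17 = 1
4420 = 2^2 × 5 × 13 × 17


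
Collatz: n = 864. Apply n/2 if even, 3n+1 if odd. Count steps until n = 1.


864 → 432 → 216 → 108 → 54 → 27 → 82 → 41 → 124 → 62 → 31 → 94 → 47 → 142 → 71 → 214 → 107 → 322 → 161 → 484 → 242 → 121 → 364 → 182 → 91 → 274 → 137 → 412 → 206 → 103 → 310 → 155 → 466 → 233 → 700 → 350 → 175 → 526 → 263 → 790 → 395 → 1186 → 593 → 1780 → 890 → 445 → 1336 → 668 → 334 → 167 → 502 → 251 → 754 → 377 → 1132 → 566 → 283 → 850 → 425 → 1276 → 638 → 319 → 958 → 479 → 1438 → 719 → 2158 → 1079 → 3238 → 1619 → 4858 → 2429 → 7288 → 3644 → 1822 → 911 → 2734 → 1367 → 4102 → 2051 → 6154 → 3077 → 9232 → 4616 → 2308 → 1154 → 577 → 1732 → 866 → 433 → 1300 → 650 → 325 → 976 → 488 → 244 → 122 → 61 → 184 → 92 → 46 → 23 → 70 → 35 → 106 → 53 → 160 → 80 → 40 → 20 → 10 → 5 → 16 → 8 → 4 → 2 → 1
Total steps = 116

116 steps


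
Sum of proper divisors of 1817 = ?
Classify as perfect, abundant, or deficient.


Proper divisors: 1, 23, 79
Sum = 1 + 23 + 79 = 103
103 < 1817 → deficient

s(1817) = 103 (deficient)


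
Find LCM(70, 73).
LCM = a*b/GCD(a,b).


GCD(70, 73) = 1
LCM = 70*73/1 = 5110/1 = 5110

LCM = 5110


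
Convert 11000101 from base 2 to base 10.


11000101 (base 2) = 197 (decimal)
197 (decimal) = 197 (base 10)


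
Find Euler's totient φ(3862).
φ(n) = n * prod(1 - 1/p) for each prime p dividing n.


3862 = 2 × 1931
Prime factors: 2, 1931
φ(3862) = 3862 × (1-1/2) × (1-1/1931)
= 3862 × 1/2 × 1930/1931 = 1930

φ(3862) = 1930


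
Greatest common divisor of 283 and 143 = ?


283 = 1 * 143 + 140
143 = 1 * 140 + 3
140 = 46 * 3 + 2
3 = 1 * 2 + 1
2 = 2 * 1 + 0
GCD = 1


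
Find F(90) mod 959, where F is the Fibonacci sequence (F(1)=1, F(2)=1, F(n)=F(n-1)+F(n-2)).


F(k) mod 959 for k=1..90:
1, 1, 2, 3, 5, 8, 13, 21, 34, 55, 89, 144, 233, 377, 610, 28, 638, 666, 345, 52, 397, 449, 846, 336, 223, 559, 782, 382, 205, 587, 792, 420, 253, 673, 926, 640, 607, 288, 895, 224, 160, 384, 544, 928, 513, 482, 36, 518, 554, 113, 667, 780, 488, 309, 797, 147, 944, 132, 117, 249, 366, 615, 22, 637, 659, 337, 37, 374, 411, 785, 237, 63, 300, 363, 663, 67, 730, 797, 568, 406, 15, 421, 436, 857, 334, 232, 566, 798, 405, 244
F(90) mod 959 = 244


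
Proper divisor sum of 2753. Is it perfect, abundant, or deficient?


Proper divisors: 1
Sum = 1 = 1
1 < 2753 → deficient

s(2753) = 1 (deficient)


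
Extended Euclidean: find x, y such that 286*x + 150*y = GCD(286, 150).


Tabular extended Euclidean (each row: r = 286*s + 150*t):
r=286, s=1, t=0
r=150, s=0, t=1
q=1: r=136, s=1, t=-1   [286*(1) + 150*(-1) = 136]
q=1: r=14, s=-1, t=2   [286*(-1) + 150*(2) = 14]
q=9: r=10, s=10, t=-19   [286*(10) + 150*(-19) = 10]
q=1: r=4, s=-11, t=21   [286*(-11) + 150*(21) = 4]
q=2: r=2, s=32, t=-61   [286*(32) + 150*(-61) = 2]
q=2: r=0, s=-75, t=143   [286*(-75) + 150*(143) = 0]
GCD = 2; from the row with r=2: x=32, y=-61
Check: 286*(32) + 150*(-61) = 9152 - 9150 = 2

GCD = 2, x = 32, y = -61


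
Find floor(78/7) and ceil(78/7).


78/7 = 11.1429
floor = 11
ceil = 12

floor = 11, ceil = 12


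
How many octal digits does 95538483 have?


95538483 in base 8 = 554346463
Number of digits = 9

9 digits (base 8)


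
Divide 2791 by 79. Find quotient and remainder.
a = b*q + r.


2791 = 79 * 35 + 26
Check: 2765 + 26 = 2791

q = 35, r = 26


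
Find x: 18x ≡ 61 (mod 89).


GCD(18, 89) = 1, unique solution
a^(-1) mod 89 = 5
x = 5 * 61 mod 89 = 38

x ≡ 38 (mod 89)


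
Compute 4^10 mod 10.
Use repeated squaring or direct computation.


4^1 mod 10 = 4
4^2 mod 10 = 6
4^3 mod 10 = 4
4^4 mod 10 = 6
4^5 mod 10 = 4
4^6 mod 10 = 6
4^7 mod 10 = 4
4^8 mod 10 = 6
4^9 mod 10 = 4
4^10 mod 10 = 6


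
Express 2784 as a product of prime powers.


2784 / 2 = 1392
1392 / 2 = 696
696 / 2 = 348
348 / 2 = 174
174 / 2 = 87
87 / 3 = 29
29 / 29 = 1
2784 = 2^5 × 3 × 29


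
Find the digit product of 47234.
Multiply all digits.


4 × 7 × 2 × 3 × 4 = 672


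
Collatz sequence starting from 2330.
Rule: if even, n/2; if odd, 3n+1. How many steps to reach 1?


2330 → 1165 → 3496 → 1748 → 874 → 437 → 1312 → 656 → 328 → 164 → 82 → 41 → 124 → 62 → 31 → 94 → 47 → 142 → 71 → 214 → 107 → 322 → 161 → 484 → 242 → 121 → 364 → 182 → 91 → 274 → 137 → 412 → 206 → 103 → 310 → 155 → 466 → 233 → 700 → 350 → 175 → 526 → 263 → 790 → 395 → 1186 → 593 → 1780 → 890 → 445 → 1336 → 668 → 334 → 167 → 502 → 251 → 754 → 377 → 1132 → 566 → 283 → 850 → 425 → 1276 → 638 → 319 → 958 → 479 → 1438 → 719 → 2158 → 1079 → 3238 → 1619 → 4858 → 2429 → 7288 → 3644 → 1822 → 911 → 2734 → 1367 → 4102 → 2051 → 6154 → 3077 → 9232 → 4616 → 2308 → 1154 → 577 → 1732 → 866 → 433 → 1300 → 650 → 325 → 976 → 488 → 244 → 122 → 61 → 184 → 92 → 46 → 23 → 70 → 35 → 106 → 53 → 160 → 80 → 40 → 20 → 10 → 5 → 16 → 8 → 4 → 2 → 1
Total steps = 120

120 steps


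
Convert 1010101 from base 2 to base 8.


1010101 (base 2) = 85 (decimal)
85 (decimal) = 125 (base 8)


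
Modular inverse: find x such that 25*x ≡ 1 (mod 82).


Use the extended Euclidean algorithm on (82, 25); each row r = 82*s + 25*t:
r=82, s=1, t=0
r=25, s=0, t=1
q=3: r=7, s=1, t=-3   [82*(1) + 25*(-3) = 7]
q=3: r=4, s=-3, t=10   [82*(-3) + 25*(10) = 4]
q=1: r=3, s=4, t=-13   [82*(4) + 25*(-13) = 3]
q=1: r=1, s=-7, t=23   [82*(-7) + 25*(23) = 1]
q=3: r=0, s=25, t=-82   [82*(25) + 25*(-82) = 0]
GCD = 1 with t = 23, so 25*(23) ≡ 1 (mod 82)
Inverse = 23 mod 82 = 23
Check: 25 * 23 = 575 ≡ 1 (mod 82)

25^(-1) ≡ 23 (mod 82)


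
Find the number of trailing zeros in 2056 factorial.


floor(2056/5) = 411
floor(2056/25) = 82
floor(2056/125) = 16
floor(2056/625) = 3
Total = 512

512 trailing zeros


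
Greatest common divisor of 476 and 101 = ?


476 = 4 * 101 + 72
101 = 1 * 72 + 29
72 = 2 * 29 + 14
29 = 2 * 14 + 1
14 = 14 * 1 + 0
GCD = 1


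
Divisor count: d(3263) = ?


3263 = 13^1 × 251^1
d(3263) = (1+1) × (1+1) = 4

4 divisors


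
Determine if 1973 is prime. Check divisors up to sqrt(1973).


Check divisors up to sqrt(1973) = 44.4185
No divisors found.
1973 is prime.

Yes, 1973 is prime


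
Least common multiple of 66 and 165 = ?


GCD(66, 165) = 33
LCM = 66*165/33 = 10890/33 = 330

LCM = 330


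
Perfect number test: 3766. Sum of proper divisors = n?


Proper divisors of 3766: 1, 2, 7, 14, 269, 538, 1883
Sum = 1 + 2 + 7 + 14 + 269 + 538 + 1883 = 2714

No, 3766 is not perfect (2714 ≠ 3766)


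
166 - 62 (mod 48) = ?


166 - 62 = 104
104 mod 48 = 8


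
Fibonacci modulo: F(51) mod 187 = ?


F(k) mod 187 for k=1..51:
1, 1, 2, 3, 5, 8, 13, 21, 34, 55, 89, 144, 46, 3, 49, 52, 101, 153, 67, 33, 100, 133, 46, 179, 38, 30, 68, 98, 166, 77, 56, 133, 2, 135, 137, 85, 35, 120, 155, 88, 56, 144, 13, 157, 170, 140, 123, 76, 12, 88, 100
F(51) mod 187 = 100


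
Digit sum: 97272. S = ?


9 + 7 + 2 + 7 + 2 = 27


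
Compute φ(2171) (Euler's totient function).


2171 = 13 × 167
Prime factors: 13, 167
φ(2171) = 2171 × (1-1/13) × (1-1/167)
= 2171 × 12/13 × 166/167 = 1992

φ(2171) = 1992


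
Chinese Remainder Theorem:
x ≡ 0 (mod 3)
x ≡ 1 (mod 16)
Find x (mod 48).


M = 3*16 = 48
M1 = M/3 = 16, M2 = M/16 = 3
M1^(-1) mod 3 = 1, M2^(-1) mod 16 = 11
x = 0*16*1 + 1*3*11 = 33
33 mod 48 = 33
Check: 33 mod 3 = 0 ✓, 33 mod 16 = 1 ✓

x ≡ 33 (mod 48)


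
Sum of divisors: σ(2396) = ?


Divisors of 2396: 1, 2, 4, 599, 1198, 2396
Sum = 1 + 2 + 4 + 599 + 1198 + 2396 = 4200

σ(2396) = 4200


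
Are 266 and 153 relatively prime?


Euclidean algorithm:
266 = 1 * 153 + 113
153 = 1 * 113 + 40
113 = 2 * 40 + 33
40 = 1 * 33 + 7
33 = 4 * 7 + 5
7 = 1 * 5 + 2
5 = 2 * 2 + 1
2 = 2 * 1 + 0
GCD(266, 153) = 1

Yes, coprime (GCD = 1)


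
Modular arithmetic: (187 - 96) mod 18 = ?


187 - 96 = 91
91 mod 18 = 1


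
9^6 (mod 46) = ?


9^1 mod 46 = 9
9^2 mod 46 = 35
9^3 mod 46 = 39
9^4 mod 46 = 29
9^5 mod 46 = 31
9^6 mod 46 = 3


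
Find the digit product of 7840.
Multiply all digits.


7 × 8 × 4 × 0 = 0


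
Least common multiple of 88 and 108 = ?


GCD(88, 108) = 4
LCM = 88*108/4 = 9504/4 = 2376

LCM = 2376


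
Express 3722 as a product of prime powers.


3722 / 2 = 1861
1861 / 1861 = 1
3722 = 2 × 1861


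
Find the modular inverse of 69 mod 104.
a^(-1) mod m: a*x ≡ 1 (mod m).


Use the extended Euclidean algorithm on (104, 69); each row r = 104*s + 69*t:
r=104, s=1, t=0
r=69, s=0, t=1
q=1: r=35, s=1, t=-1   [104*(1) + 69*(-1) = 35]
q=1: r=34, s=-1, t=2   [104*(-1) + 69*(2) = 34]
q=1: r=1, s=2, t=-3   [104*(2) + 69*(-3) = 1]
q=34: r=0, s=-69, t=104   [104*(-69) + 69*(104) = 0]
GCD = 1 with t = -3, so 69*(-3) ≡ 1 (mod 104)
Inverse = -3 mod 104 = 101
Check: 69 * 101 = 6969 ≡ 1 (mod 104)

69^(-1) ≡ 101 (mod 104)


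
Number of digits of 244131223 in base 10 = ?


244131223 has 9 digits in base 10
floor(log10(244131223)) + 1 = floor(8.3876) + 1 = 9

9 digits (base 10)


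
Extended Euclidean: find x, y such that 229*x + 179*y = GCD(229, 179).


Tabular extended Euclidean (each row: r = 229*s + 179*t):
r=229, s=1, t=0
r=179, s=0, t=1
q=1: r=50, s=1, t=-1   [229*(1) + 179*(-1) = 50]
q=3: r=29, s=-3, t=4   [229*(-3) + 179*(4) = 29]
q=1: r=21, s=4, t=-5   [229*(4) + 179*(-5) = 21]
q=1: r=8, s=-7, t=9   [229*(-7) + 179*(9) = 8]
q=2: r=5, s=18, t=-23   [229*(18) + 179*(-23) = 5]
q=1: r=3, s=-25, t=32   [229*(-25) + 179*(32) = 3]
q=1: r=2, s=43, t=-55   [229*(43) + 179*(-55) = 2]
q=1: r=1, s=-68, t=87   [229*(-68) + 179*(87) = 1]
q=2: r=0, s=179, t=-229   [229*(179) + 179*(-229) = 0]
GCD = 1; from the row with r=1: x=-68, y=87
Check: 229*(-68) + 179*(87) = -15572 + 15573 = 1

GCD = 1, x = -68, y = 87


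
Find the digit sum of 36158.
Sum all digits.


3 + 6 + 1 + 5 + 8 = 23


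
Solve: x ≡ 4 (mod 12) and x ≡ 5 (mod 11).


M = 12*11 = 132
M1 = M/12 = 11, M2 = M/11 = 12
M1^(-1) mod 12 = 11, M2^(-1) mod 11 = 1
x = 4*11*11 + 5*12*1 = 544
544 mod 132 = 16
Check: 16 mod 12 = 4 ✓, 16 mod 11 = 5 ✓

x ≡ 16 (mod 132)


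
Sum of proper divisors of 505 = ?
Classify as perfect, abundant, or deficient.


Proper divisors: 1, 5, 101
Sum = 1 + 5 + 101 = 107
107 < 505 → deficient

s(505) = 107 (deficient)


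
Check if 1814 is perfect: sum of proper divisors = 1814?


Proper divisors of 1814: 1, 2, 907
Sum = 1 + 2 + 907 = 910

No, 1814 is not perfect (910 ≠ 1814)


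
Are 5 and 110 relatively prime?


Euclidean algorithm:
110 = 22 * 5 + 0
GCD(5, 110) = 5

No, not coprime (GCD = 5)


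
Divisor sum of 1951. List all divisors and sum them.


Divisors of 1951: 1, 1951
Sum = 1 + 1951 = 1952

σ(1951) = 1952


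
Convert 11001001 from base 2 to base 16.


11001001 (base 2) = 201 (decimal)
201 (decimal) = C9 (base 16)


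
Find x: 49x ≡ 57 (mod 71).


GCD(49, 71) = 1, unique solution
a^(-1) mod 71 = 29
x = 29 * 57 mod 71 = 20

x ≡ 20 (mod 71)


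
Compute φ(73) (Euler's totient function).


73 = 73
Prime factors: 73
φ(73) = 73 × (1-1/73)
= 73 × 72/73 = 72

φ(73) = 72


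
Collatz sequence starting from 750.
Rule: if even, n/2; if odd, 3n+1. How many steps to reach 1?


750 → 375 → 1126 → 563 → 1690 → 845 → 2536 → 1268 → 634 → 317 → 952 → 476 → 238 → 119 → 358 → 179 → 538 → 269 → 808 → 404 → 202 → 101 → 304 → 152 → 76 → 38 → 19 → 58 → 29 → 88 → 44 → 22 → 11 → 34 → 17 → 52 → 26 → 13 → 40 → 20 → 10 → 5 → 16 → 8 → 4 → 2 → 1
Total steps = 46

46 steps


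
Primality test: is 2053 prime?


Check divisors up to sqrt(2053) = 45.3100
No divisors found.
2053 is prime.

Yes, 2053 is prime


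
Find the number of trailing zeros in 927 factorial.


floor(927/5) = 185
floor(927/25) = 37
floor(927/125) = 7
floor(927/625) = 1
Total = 230

230 trailing zeros


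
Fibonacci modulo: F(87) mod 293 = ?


F(k) mod 293 for k=1..87:
1, 1, 2, 3, 5, 8, 13, 21, 34, 55, 89, 144, 233, 84, 24, 108, 132, 240, 79, 26, 105, 131, 236, 74, 17, 91, 108, 199, 14, 213, 227, 147, 81, 228, 16, 244, 260, 211, 178, 96, 274, 77, 58, 135, 193, 35, 228, 263, 198, 168, 73, 241, 21, 262, 283, 252, 242, 201, 150, 58, 208, 266, 181, 154, 42, 196, 238, 141, 86, 227, 20, 247, 267, 221, 195, 123, 25, 148, 173, 28, 201, 229, 137, 73, 210, 283, 200
F(87) mod 293 = 200


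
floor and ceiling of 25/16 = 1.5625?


25/16 = 1.5625
floor = 1
ceil = 2

floor = 1, ceil = 2


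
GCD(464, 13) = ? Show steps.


464 = 35 * 13 + 9
13 = 1 * 9 + 4
9 = 2 * 4 + 1
4 = 4 * 1 + 0
GCD = 1


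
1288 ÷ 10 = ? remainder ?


1288 = 10 * 128 + 8
Check: 1280 + 8 = 1288

q = 128, r = 8


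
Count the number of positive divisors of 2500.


2500 = 2^2 × 5^4
d(2500) = (2+1) × (4+1) = 15

15 divisors


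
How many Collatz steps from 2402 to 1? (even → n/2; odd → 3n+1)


2402 → 1201 → 3604 → 1802 → 901 → 2704 → 1352 → 676 → 338 → 169 → 508 → 254 → 127 → 382 → 191 → 574 → 287 → 862 → 431 → 1294 → 647 → 1942 → 971 → 2914 → 1457 → 4372 → 2186 → 1093 → 3280 → 1640 → 820 → 410 → 205 → 616 → 308 → 154 → 77 → 232 → 116 → 58 → 29 → 88 → 44 → 22 → 11 → 34 → 17 → 52 → 26 → 13 → 40 → 20 → 10 → 5 → 16 → 8 → 4 → 2 → 1
Total steps = 58

58 steps


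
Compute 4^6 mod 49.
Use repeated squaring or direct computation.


4^1 mod 49 = 4
4^2 mod 49 = 16
4^3 mod 49 = 15
4^4 mod 49 = 11
4^5 mod 49 = 44
4^6 mod 49 = 29


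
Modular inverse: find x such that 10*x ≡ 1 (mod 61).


Use the extended Euclidean algorithm on (61, 10); each row r = 61*s + 10*t:
r=61, s=1, t=0
r=10, s=0, t=1
q=6: r=1, s=1, t=-6   [61*(1) + 10*(-6) = 1]
q=10: r=0, s=-10, t=61   [61*(-10) + 10*(61) = 0]
GCD = 1 with t = -6, so 10*(-6) ≡ 1 (mod 61)
Inverse = -6 mod 61 = 55
Check: 10 * 55 = 550 ≡ 1 (mod 61)

10^(-1) ≡ 55 (mod 61)


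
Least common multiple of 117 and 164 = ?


GCD(117, 164) = 1
LCM = 117*164/1 = 19188/1 = 19188

LCM = 19188


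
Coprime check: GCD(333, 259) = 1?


Euclidean algorithm:
333 = 1 * 259 + 74
259 = 3 * 74 + 37
74 = 2 * 37 + 0
GCD(333, 259) = 37

No, not coprime (GCD = 37)


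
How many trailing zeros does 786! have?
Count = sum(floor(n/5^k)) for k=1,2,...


floor(786/5) = 157
floor(786/25) = 31
floor(786/125) = 6
floor(786/625) = 1
Total = 195

195 trailing zeros


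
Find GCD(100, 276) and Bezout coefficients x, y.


Tabular extended Euclidean (each row: r = 100*s + 276*t):
r=100, s=1, t=0
r=276, s=0, t=1
q=0: r=100, s=1, t=0   [100*(1) + 276*(0) = 100]
q=2: r=76, s=-2, t=1   [100*(-2) + 276*(1) = 76]
q=1: r=24, s=3, t=-1   [100*(3) + 276*(-1) = 24]
q=3: r=4, s=-11, t=4   [100*(-11) + 276*(4) = 4]
q=6: r=0, s=69, t=-25   [100*(69) + 276*(-25) = 0]
GCD = 4; from the row with r=4: x=-11, y=4
Check: 100*(-11) + 276*(4) = -1100 + 1104 = 4

GCD = 4, x = -11, y = 4


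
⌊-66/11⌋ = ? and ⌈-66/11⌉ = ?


-66/11 = -6.0000
floor = -6
ceil = -6

floor = -6, ceil = -6


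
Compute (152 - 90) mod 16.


152 - 90 = 62
62 mod 16 = 14


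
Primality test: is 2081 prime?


Check divisors up to sqrt(2081) = 45.6180
No divisors found.
2081 is prime.

Yes, 2081 is prime


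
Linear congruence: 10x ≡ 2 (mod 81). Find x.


GCD(10, 81) = 1, unique solution
a^(-1) mod 81 = 73
x = 73 * 2 mod 81 = 65

x ≡ 65 (mod 81)


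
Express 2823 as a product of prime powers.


2823 / 3 = 941
941 / 941 = 1
2823 = 3 × 941


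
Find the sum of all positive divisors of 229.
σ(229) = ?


Divisors of 229: 1, 229
Sum = 1 + 229 = 230

σ(229) = 230


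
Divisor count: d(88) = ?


88 = 2^3 × 11^1
d(88) = (3+1) × (1+1) = 8

8 divisors


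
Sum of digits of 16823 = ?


1 + 6 + 8 + 2 + 3 = 20


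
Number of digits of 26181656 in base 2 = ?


26181656 in base 2 = 1100011111000000000011000
Number of digits = 25

25 digits (base 2)


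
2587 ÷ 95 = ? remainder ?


2587 = 95 * 27 + 22
Check: 2565 + 22 = 2587

q = 27, r = 22


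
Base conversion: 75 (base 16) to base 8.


75 (base 16) = 117 (decimal)
117 (decimal) = 165 (base 8)


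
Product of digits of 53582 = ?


5 × 3 × 5 × 8 × 2 = 1200


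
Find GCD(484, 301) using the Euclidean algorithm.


484 = 1 * 301 + 183
301 = 1 * 183 + 118
183 = 1 * 118 + 65
118 = 1 * 65 + 53
65 = 1 * 53 + 12
53 = 4 * 12 + 5
12 = 2 * 5 + 2
5 = 2 * 2 + 1
2 = 2 * 1 + 0
GCD = 1


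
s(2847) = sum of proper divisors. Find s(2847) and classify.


Proper divisors: 1, 3, 13, 39, 73, 219, 949
Sum = 1 + 3 + 13 + 39 + 73 + 219 + 949 = 1297
1297 < 2847 → deficient

s(2847) = 1297 (deficient)


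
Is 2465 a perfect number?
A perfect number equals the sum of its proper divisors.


Proper divisors of 2465: 1, 5, 17, 29, 85, 145, 493
Sum = 1 + 5 + 17 + 29 + 85 + 145 + 493 = 775

No, 2465 is not perfect (775 ≠ 2465)


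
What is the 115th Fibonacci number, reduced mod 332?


F(k) mod 332 for k=1..115:
1, 1, 2, 3, 5, 8, 13, 21, 34, 55, 89, 144, 233, 45, 278, 323, 269, 260, 197, 125, 322, 115, 105, 220, 325, 213, 206, 87, 293, 48, 9, 57, 66, 123, 189, 312, 169, 149, 318, 135, 121, 256, 45, 301, 14, 315, 329, 312, 309, 289, 266, 223, 157, 48, 205, 253, 126, 47, 173, 220, 61, 281, 10, 291, 301, 260, 229, 157, 54, 211, 265, 144, 77, 221, 298, 187, 153, 8, 161, 169, 330, 167, 165, 0, 165, 165, 330, 163, 161, 324, 153, 145, 298, 111, 77, 188, 265, 121, 54, 175, 229, 72, 301, 41, 10, 51, 61, 112, 173, 285, 126, 79, 205, 284, 157
F(115) mod 332 = 157


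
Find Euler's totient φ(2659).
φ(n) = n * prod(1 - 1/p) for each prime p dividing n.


2659 = 2659
Prime factors: 2659
φ(2659) = 2659 × (1-1/2659)
= 2659 × 2658/2659 = 2658

φ(2659) = 2658


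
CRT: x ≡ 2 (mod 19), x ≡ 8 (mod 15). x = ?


M = 19*15 = 285
M1 = M/19 = 15, M2 = M/15 = 19
M1^(-1) mod 19 = 14, M2^(-1) mod 15 = 4
x = 2*15*14 + 8*19*4 = 1028
1028 mod 285 = 173
Check: 173 mod 19 = 2 ✓, 173 mod 15 = 8 ✓

x ≡ 173 (mod 285)


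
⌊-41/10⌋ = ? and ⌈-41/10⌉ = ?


-41/10 = -4.1000
floor = -5
ceil = -4

floor = -5, ceil = -4


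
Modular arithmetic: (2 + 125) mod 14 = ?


2 + 125 = 127
127 mod 14 = 1


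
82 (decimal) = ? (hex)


82 (base 10) = 82 (decimal)
82 (decimal) = 52 (base 16)


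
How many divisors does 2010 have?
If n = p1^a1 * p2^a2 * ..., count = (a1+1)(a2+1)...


2010 = 2^1 × 3^1 × 5^1 × 67^1
d(2010) = (1+1) × (1+1) × (1+1) × (1+1) = 16

16 divisors


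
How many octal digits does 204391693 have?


204391693 in base 8 = 1413542415
Number of digits = 10

10 digits (base 8)


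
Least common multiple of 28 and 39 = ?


GCD(28, 39) = 1
LCM = 28*39/1 = 1092/1 = 1092

LCM = 1092


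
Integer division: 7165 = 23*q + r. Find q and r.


7165 = 23 * 311 + 12
Check: 7153 + 12 = 7165

q = 311, r = 12


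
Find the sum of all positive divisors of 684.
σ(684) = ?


Divisors of 684: 1, 2, 3, 4, 6, 9, 12, 18, 19, 36, 38, 57, 76, 114, 171, 228, 342, 684
Sum = 1 + 2 + 3 + 4 + 6 + 9 + 12 + 18 + 19 + 36 + 38 + 57 + 76 + 114 + 171 + 228 + 342 + 684 = 1820

σ(684) = 1820


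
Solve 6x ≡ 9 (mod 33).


GCD(6, 33) = 3 divides 9
Divide: 2x ≡ 3 (mod 11)
x ≡ 7 (mod 11)


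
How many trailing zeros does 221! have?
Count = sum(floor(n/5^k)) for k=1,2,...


floor(221/5) = 44
floor(221/25) = 8
floor(221/125) = 1
Total = 53

53 trailing zeros


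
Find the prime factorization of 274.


274 / 2 = 137
137 / 137 = 1
274 = 2 × 137


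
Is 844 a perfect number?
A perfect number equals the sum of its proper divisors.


Proper divisors of 844: 1, 2, 4, 211, 422
Sum = 1 + 2 + 4 + 211 + 422 = 640

No, 844 is not perfect (640 ≠ 844)


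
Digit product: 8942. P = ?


8 × 9 × 4 × 2 = 576


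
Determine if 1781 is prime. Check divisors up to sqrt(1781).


1781 / 13 = 137 (exact division)
1781 is NOT prime.

No, 1781 is not prime


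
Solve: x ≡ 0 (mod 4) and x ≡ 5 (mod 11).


M = 4*11 = 44
M1 = M/4 = 11, M2 = M/11 = 4
M1^(-1) mod 4 = 3, M2^(-1) mod 11 = 3
x = 0*11*3 + 5*4*3 = 60
60 mod 44 = 16
Check: 16 mod 4 = 0 ✓, 16 mod 11 = 5 ✓

x ≡ 16 (mod 44)


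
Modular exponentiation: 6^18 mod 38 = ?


6^1 mod 38 = 6
6^2 mod 38 = 36
6^3 mod 38 = 26
6^4 mod 38 = 4
6^5 mod 38 = 24
6^6 mod 38 = 30
6^7 mod 38 = 28
6^8 mod 38 = 16
6^9 mod 38 = 20
6^10 mod 38 = 6
6^11 mod 38 = 36
6^12 mod 38 = 26
6^13 mod 38 = 4
6^14 mod 38 = 24
6^15 mod 38 = 30
6^16 mod 38 = 28
6^17 mod 38 = 16
6^18 mod 38 = 20


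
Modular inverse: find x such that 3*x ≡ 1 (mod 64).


Use the extended Euclidean algorithm on (64, 3); each row r = 64*s + 3*t:
r=64, s=1, t=0
r=3, s=0, t=1
q=21: r=1, s=1, t=-21   [64*(1) + 3*(-21) = 1]
q=3: r=0, s=-3, t=64   [64*(-3) + 3*(64) = 0]
GCD = 1 with t = -21, so 3*(-21) ≡ 1 (mod 64)
Inverse = -21 mod 64 = 43
Check: 3 * 43 = 129 ≡ 1 (mod 64)

3^(-1) ≡ 43 (mod 64)


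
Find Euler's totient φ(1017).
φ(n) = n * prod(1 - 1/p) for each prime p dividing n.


1017 = 3^2 × 113
Prime factors: 3, 113
φ(1017) = 1017 × (1-1/3) × (1-1/113)
= 1017 × 2/3 × 112/113 = 672

φ(1017) = 672


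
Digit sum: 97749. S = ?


9 + 7 + 7 + 4 + 9 = 36


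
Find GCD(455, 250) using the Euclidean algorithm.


455 = 1 * 250 + 205
250 = 1 * 205 + 45
205 = 4 * 45 + 25
45 = 1 * 25 + 20
25 = 1 * 20 + 5
20 = 4 * 5 + 0
GCD = 5


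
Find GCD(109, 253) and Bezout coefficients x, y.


Tabular extended Euclidean (each row: r = 109*s + 253*t):
r=109, s=1, t=0
r=253, s=0, t=1
q=0: r=109, s=1, t=0   [109*(1) + 253*(0) = 109]
q=2: r=35, s=-2, t=1   [109*(-2) + 253*(1) = 35]
q=3: r=4, s=7, t=-3   [109*(7) + 253*(-3) = 4]
q=8: r=3, s=-58, t=25   [109*(-58) + 253*(25) = 3]
q=1: r=1, s=65, t=-28   [109*(65) + 253*(-28) = 1]
q=3: r=0, s=-253, t=109   [109*(-253) + 253*(109) = 0]
GCD = 1; from the row with r=1: x=65, y=-28
Check: 109*(65) + 253*(-28) = 7085 - 7084 = 1

GCD = 1, x = 65, y = -28


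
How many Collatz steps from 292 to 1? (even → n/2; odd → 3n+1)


292 → 146 → 73 → 220 → 110 → 55 → 166 → 83 → 250 → 125 → 376 → 188 → 94 → 47 → 142 → 71 → 214 → 107 → 322 → 161 → 484 → 242 → 121 → 364 → 182 → 91 → 274 → 137 → 412 → 206 → 103 → 310 → 155 → 466 → 233 → 700 → 350 → 175 → 526 → 263 → 790 → 395 → 1186 → 593 → 1780 → 890 → 445 → 1336 → 668 → 334 → 167 → 502 → 251 → 754 → 377 → 1132 → 566 → 283 → 850 → 425 → 1276 → 638 → 319 → 958 → 479 → 1438 → 719 → 2158 → 1079 → 3238 → 1619 → 4858 → 2429 → 7288 → 3644 → 1822 → 911 → 2734 → 1367 → 4102 → 2051 → 6154 → 3077 → 9232 → 4616 → 2308 → 1154 → 577 → 1732 → 866 → 433 → 1300 → 650 → 325 → 976 → 488 → 244 → 122 → 61 → 184 → 92 → 46 → 23 → 70 → 35 → 106 → 53 → 160 → 80 → 40 → 20 → 10 → 5 → 16 → 8 → 4 → 2 → 1
Total steps = 117

117 steps


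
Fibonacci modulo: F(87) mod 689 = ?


F(k) mod 689 for k=1..87:
1, 1, 2, 3, 5, 8, 13, 21, 34, 55, 89, 144, 233, 377, 610, 298, 219, 517, 47, 564, 611, 486, 408, 205, 613, 129, 53, 182, 235, 417, 652, 380, 343, 34, 377, 411, 99, 510, 609, 430, 350, 91, 441, 532, 284, 127, 411, 538, 260, 109, 369, 478, 158, 636, 105, 52, 157, 209, 366, 575, 252, 138, 390, 528, 229, 68, 297, 365, 662, 338, 311, 649, 271, 231, 502, 44, 546, 590, 447, 348, 106, 454, 560, 325, 196, 521, 28
F(87) mod 689 = 28


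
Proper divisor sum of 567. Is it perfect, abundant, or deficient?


Proper divisors: 1, 3, 7, 9, 21, 27, 63, 81, 189
Sum = 1 + 3 + 7 + 9 + 21 + 27 + 63 + 81 + 189 = 401
401 < 567 → deficient

s(567) = 401 (deficient)


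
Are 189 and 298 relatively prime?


Euclidean algorithm:
298 = 1 * 189 + 109
189 = 1 * 109 + 80
109 = 1 * 80 + 29
80 = 2 * 29 + 22
29 = 1 * 22 + 7
22 = 3 * 7 + 1
7 = 7 * 1 + 0
GCD(189, 298) = 1

Yes, coprime (GCD = 1)


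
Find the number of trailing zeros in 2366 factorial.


floor(2366/5) = 473
floor(2366/25) = 94
floor(2366/125) = 18
floor(2366/625) = 3
Total = 588

588 trailing zeros


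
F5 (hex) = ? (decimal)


F5 (base 16) = 245 (decimal)
245 (decimal) = 245 (base 10)


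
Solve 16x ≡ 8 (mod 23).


GCD(16, 23) = 1, unique solution
a^(-1) mod 23 = 13
x = 13 * 8 mod 23 = 12

x ≡ 12 (mod 23)


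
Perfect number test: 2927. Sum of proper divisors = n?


Proper divisors of 2927: 1
Sum = 1 = 1

No, 2927 is not perfect (1 ≠ 2927)


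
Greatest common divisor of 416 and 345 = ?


416 = 1 * 345 + 71
345 = 4 * 71 + 61
71 = 1 * 61 + 10
61 = 6 * 10 + 1
10 = 10 * 1 + 0
GCD = 1


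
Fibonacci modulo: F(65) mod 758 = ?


F(k) mod 758 for k=1..65:
1, 1, 2, 3, 5, 8, 13, 21, 34, 55, 89, 144, 233, 377, 610, 229, 81, 310, 391, 701, 334, 277, 611, 130, 741, 113, 96, 209, 305, 514, 61, 575, 636, 453, 331, 26, 357, 383, 740, 365, 347, 712, 301, 255, 556, 53, 609, 662, 513, 417, 172, 589, 3, 592, 595, 429, 266, 695, 203, 140, 343, 483, 68, 551, 619
F(65) mod 758 = 619


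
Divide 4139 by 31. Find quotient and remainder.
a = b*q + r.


4139 = 31 * 133 + 16
Check: 4123 + 16 = 4139

q = 133, r = 16


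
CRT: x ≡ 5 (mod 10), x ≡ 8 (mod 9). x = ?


M = 10*9 = 90
M1 = M/10 = 9, M2 = M/9 = 10
M1^(-1) mod 10 = 9, M2^(-1) mod 9 = 1
x = 5*9*9 + 8*10*1 = 485
485 mod 90 = 35
Check: 35 mod 10 = 5 ✓, 35 mod 9 = 8 ✓

x ≡ 35 (mod 90)


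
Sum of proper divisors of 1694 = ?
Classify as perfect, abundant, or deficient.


Proper divisors: 1, 2, 7, 11, 14, 22, 77, 121, 154, 242, 847
Sum = 1 + 2 + 7 + 11 + 14 + 22 + 77 + 121 + 154 + 242 + 847 = 1498
1498 < 1694 → deficient

s(1694) = 1498 (deficient)


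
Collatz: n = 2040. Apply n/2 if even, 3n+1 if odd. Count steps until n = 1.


2040 → 1020 → 510 → 255 → 766 → 383 → 1150 → 575 → 1726 → 863 → 2590 → 1295 → 3886 → 1943 → 5830 → 2915 → 8746 → 4373 → 13120 → 6560 → 3280 → 1640 → 820 → 410 → 205 → 616 → 308 → 154 → 77 → 232 → 116 → 58 → 29 → 88 → 44 → 22 → 11 → 34 → 17 → 52 → 26 → 13 → 40 → 20 → 10 → 5 → 16 → 8 → 4 → 2 → 1
Total steps = 50

50 steps


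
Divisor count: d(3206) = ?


3206 = 2^1 × 7^1 × 229^1
d(3206) = (1+1) × (1+1) × (1+1) = 8

8 divisors


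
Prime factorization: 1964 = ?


1964 / 2 = 982
982 / 2 = 491
491 / 491 = 1
1964 = 2^2 × 491


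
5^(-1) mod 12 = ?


Use the extended Euclidean algorithm on (12, 5); each row r = 12*s + 5*t:
r=12, s=1, t=0
r=5, s=0, t=1
q=2: r=2, s=1, t=-2   [12*(1) + 5*(-2) = 2]
q=2: r=1, s=-2, t=5   [12*(-2) + 5*(5) = 1]
q=2: r=0, s=5, t=-12   [12*(5) + 5*(-12) = 0]
GCD = 1 with t = 5, so 5*(5) ≡ 1 (mod 12)
Inverse = 5 mod 12 = 5
Check: 5 * 5 = 25 ≡ 1 (mod 12)

5^(-1) ≡ 5 (mod 12)


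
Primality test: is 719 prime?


Check divisors up to sqrt(719) = 26.8142
No divisors found.
719 is prime.

Yes, 719 is prime


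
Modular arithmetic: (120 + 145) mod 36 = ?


120 + 145 = 265
265 mod 36 = 13


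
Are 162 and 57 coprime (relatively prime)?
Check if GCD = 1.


Euclidean algorithm:
162 = 2 * 57 + 48
57 = 1 * 48 + 9
48 = 5 * 9 + 3
9 = 3 * 3 + 0
GCD(162, 57) = 3

No, not coprime (GCD = 3)


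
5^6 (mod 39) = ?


5^1 mod 39 = 5
5^2 mod 39 = 25
5^3 mod 39 = 8
5^4 mod 39 = 1
5^5 mod 39 = 5
5^6 mod 39 = 25


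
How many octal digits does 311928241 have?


311928241 in base 8 = 2245722661
Number of digits = 10

10 digits (base 8)


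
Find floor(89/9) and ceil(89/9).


89/9 = 9.8889
floor = 9
ceil = 10

floor = 9, ceil = 10


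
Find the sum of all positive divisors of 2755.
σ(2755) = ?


Divisors of 2755: 1, 5, 19, 29, 95, 145, 551, 2755
Sum = 1 + 5 + 19 + 29 + 95 + 145 + 551 + 2755 = 3600

σ(2755) = 3600


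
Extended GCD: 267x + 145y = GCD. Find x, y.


Tabular extended Euclidean (each row: r = 267*s + 145*t):
r=267, s=1, t=0
r=145, s=0, t=1
q=1: r=122, s=1, t=-1   [267*(1) + 145*(-1) = 122]
q=1: r=23, s=-1, t=2   [267*(-1) + 145*(2) = 23]
q=5: r=7, s=6, t=-11   [267*(6) + 145*(-11) = 7]
q=3: r=2, s=-19, t=35   [267*(-19) + 145*(35) = 2]
q=3: r=1, s=63, t=-116   [267*(63) + 145*(-116) = 1]
q=2: r=0, s=-145, t=267   [267*(-145) + 145*(267) = 0]
GCD = 1; from the row with r=1: x=63, y=-116
Check: 267*(63) + 145*(-116) = 16821 - 16820 = 1

GCD = 1, x = 63, y = -116


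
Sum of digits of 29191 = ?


2 + 9 + 1 + 9 + 1 = 22


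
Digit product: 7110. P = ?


7 × 1 × 1 × 0 = 0


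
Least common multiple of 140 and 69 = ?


GCD(140, 69) = 1
LCM = 140*69/1 = 9660/1 = 9660

LCM = 9660


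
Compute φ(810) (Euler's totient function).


810 = 2 × 3^4 × 5
Prime factors: 2, 3, 5
φ(810) = 810 × (1-1/2) × (1-1/3) × (1-1/5)
= 810 × 1/2 × 2/3 × 4/5 = 216

φ(810) = 216


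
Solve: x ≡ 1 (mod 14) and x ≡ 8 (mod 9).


M = 14*9 = 126
M1 = M/14 = 9, M2 = M/9 = 14
M1^(-1) mod 14 = 11, M2^(-1) mod 9 = 2
x = 1*9*11 + 8*14*2 = 323
323 mod 126 = 71
Check: 71 mod 14 = 1 ✓, 71 mod 9 = 8 ✓

x ≡ 71 (mod 126)


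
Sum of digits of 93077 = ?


9 + 3 + 0 + 7 + 7 = 26
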